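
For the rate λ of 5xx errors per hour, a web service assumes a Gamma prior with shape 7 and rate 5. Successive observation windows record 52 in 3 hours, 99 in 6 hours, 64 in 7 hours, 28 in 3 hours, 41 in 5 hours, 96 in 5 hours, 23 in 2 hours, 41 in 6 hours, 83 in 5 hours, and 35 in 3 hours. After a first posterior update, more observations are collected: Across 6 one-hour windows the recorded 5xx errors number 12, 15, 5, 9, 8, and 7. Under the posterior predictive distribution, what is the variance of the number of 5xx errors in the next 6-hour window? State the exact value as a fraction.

58125/784

Total count: 52 + 99 + 64 + 28 + 41 + 96 + 23 + 41 + 83 + 35 = 562.
Total exposure: 3 + 6 + 7 + 3 + 5 + 5 + 2 + 6 + 5 + 3 = 45 hours.
After the first batch: Gamma(7 + 562, 5 + 45) = Gamma(569, 50).
Total count: 12 + 15 + 5 + 9 + 8 + 7 = 56.
Total exposure: 6 hours.
After the second batch: Gamma(569 + 56, 50 + 6) = Gamma(625, 56).
The posterior predictive for a window of length T is Negative Binomial with variance T·α'·(β'+T)/β'² = 6·625·62/3136 = 58125/784.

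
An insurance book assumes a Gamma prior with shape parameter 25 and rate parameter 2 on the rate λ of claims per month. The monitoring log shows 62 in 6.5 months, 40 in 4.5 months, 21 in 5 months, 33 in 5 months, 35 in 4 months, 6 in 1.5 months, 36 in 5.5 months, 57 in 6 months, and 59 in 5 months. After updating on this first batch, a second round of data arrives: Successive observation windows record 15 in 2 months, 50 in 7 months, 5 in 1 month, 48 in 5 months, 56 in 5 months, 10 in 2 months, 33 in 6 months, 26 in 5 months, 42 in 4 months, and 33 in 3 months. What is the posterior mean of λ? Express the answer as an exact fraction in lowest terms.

Total count: 62 + 40 + 21 + 33 + 35 + 6 + 36 + 57 + 59 = 349.
Total exposure: 6.5 + 4.5 + 5 + 5 + 4 + 1.5 + 5.5 + 6 + 5 = 43 months.
After the first batch: Gamma(25 + 349, 2 + 43) = Gamma(374, 45).
Total count: 15 + 50 + 5 + 48 + 56 + 10 + 33 + 26 + 42 + 33 = 318.
Total exposure: 2 + 7 + 1 + 5 + 5 + 2 + 6 + 5 + 4 + 3 = 40 months.
After the second batch: Gamma(374 + 318, 45 + 40) = Gamma(692, 85).
Posterior mean = α'/β' = 692/85.

692/85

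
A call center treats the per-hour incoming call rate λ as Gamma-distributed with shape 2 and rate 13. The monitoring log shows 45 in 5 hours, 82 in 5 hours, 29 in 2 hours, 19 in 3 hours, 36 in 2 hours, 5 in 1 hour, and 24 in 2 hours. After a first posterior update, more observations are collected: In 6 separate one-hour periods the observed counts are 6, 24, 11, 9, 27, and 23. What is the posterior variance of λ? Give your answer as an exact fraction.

Total count: 45 + 82 + 29 + 19 + 36 + 5 + 24 = 240.
Total exposure: 5 + 5 + 2 + 3 + 2 + 1 + 2 = 20 hours.
After the first batch: Gamma(2 + 240, 13 + 20) = Gamma(242, 33).
Total count: 6 + 24 + 11 + 9 + 27 + 23 = 100.
Total exposure: 6 hours.
After the second batch: Gamma(242 + 100, 33 + 6) = Gamma(342, 39).
Posterior variance = α'/β'² = 342/1521 = 38/169.

38/169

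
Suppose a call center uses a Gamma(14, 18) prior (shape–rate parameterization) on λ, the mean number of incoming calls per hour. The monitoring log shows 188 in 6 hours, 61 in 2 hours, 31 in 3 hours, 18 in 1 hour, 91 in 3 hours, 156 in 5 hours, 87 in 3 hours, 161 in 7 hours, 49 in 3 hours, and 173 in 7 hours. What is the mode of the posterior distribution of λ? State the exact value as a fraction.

Total count: 188 + 61 + 31 + 18 + 91 + 156 + 87 + 161 + 49 + 173 = 1015.
Total exposure: 6 + 2 + 3 + 1 + 3 + 5 + 3 + 7 + 3 + 7 = 40 hours.
Conjugate update: add total count to the shape and total exposure to the rate, giving Gamma(1029, 58).
Posterior mode = (α'−1)/β' = 1028/58 = 514/29.

514/29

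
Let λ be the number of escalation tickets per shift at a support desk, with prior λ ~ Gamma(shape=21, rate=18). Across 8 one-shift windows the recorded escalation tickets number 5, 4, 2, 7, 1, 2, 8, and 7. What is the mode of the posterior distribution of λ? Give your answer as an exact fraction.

Total count: 5 + 4 + 2 + 7 + 1 + 2 + 8 + 7 = 36.
Total exposure: 8 shifts.
Conjugate update: add total count to the shape and total exposure to the rate, giving Gamma(57, 26).
Posterior mode = (α'−1)/β' = 56/26 = 28/13.

28/13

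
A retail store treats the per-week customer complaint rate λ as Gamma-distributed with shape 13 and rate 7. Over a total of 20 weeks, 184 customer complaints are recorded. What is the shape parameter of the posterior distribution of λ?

Total count 184 over total exposure 20 weeks.
Conjugate update: add total count to the shape and total exposure to the rate, giving Gamma(197, 27).

197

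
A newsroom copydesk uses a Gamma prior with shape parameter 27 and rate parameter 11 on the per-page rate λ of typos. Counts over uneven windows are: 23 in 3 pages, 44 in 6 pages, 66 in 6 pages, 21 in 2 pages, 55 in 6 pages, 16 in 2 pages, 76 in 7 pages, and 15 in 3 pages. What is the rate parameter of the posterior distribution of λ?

Total count: 23 + 44 + 66 + 21 + 55 + 16 + 76 + 15 = 316.
Total exposure: 3 + 6 + 6 + 2 + 6 + 2 + 7 + 3 = 35 pages.
The Gamma prior is conjugate for the Poisson rate, so λ | data ~ Gamma(27+316, 11+35) = Gamma(343, 46).

46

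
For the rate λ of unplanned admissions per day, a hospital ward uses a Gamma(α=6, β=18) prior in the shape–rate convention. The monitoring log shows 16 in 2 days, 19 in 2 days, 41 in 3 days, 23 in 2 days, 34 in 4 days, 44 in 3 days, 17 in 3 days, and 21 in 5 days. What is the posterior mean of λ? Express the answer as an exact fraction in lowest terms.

221/42

Total count: 16 + 19 + 41 + 23 + 34 + 44 + 17 + 21 = 215.
Total exposure: 2 + 2 + 3 + 2 + 4 + 3 + 3 + 5 = 24 days.
Gamma(α, β) with Poisson data over total exposure Σt gives posterior Gamma(α+Σx, β+Σt) = Gamma(221, 42).
Posterior mean = α'/β' = 221/42.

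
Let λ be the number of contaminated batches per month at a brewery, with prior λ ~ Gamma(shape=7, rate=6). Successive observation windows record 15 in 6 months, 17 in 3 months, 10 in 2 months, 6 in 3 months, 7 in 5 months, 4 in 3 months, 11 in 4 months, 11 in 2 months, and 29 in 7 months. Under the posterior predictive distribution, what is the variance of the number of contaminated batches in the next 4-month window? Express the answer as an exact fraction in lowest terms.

Total count: 15 + 17 + 10 + 6 + 7 + 4 + 11 + 11 + 29 = 110.
Total exposure: 6 + 3 + 2 + 3 + 5 + 3 + 4 + 2 + 7 = 35 months.
Conjugate update: add total count to the shape and total exposure to the rate, giving Gamma(117, 41).
The posterior predictive for a window of length T is Negative Binomial with variance T·α'·(β'+T)/β'² = 4·117·45/1681 = 21060/1681.

21060/1681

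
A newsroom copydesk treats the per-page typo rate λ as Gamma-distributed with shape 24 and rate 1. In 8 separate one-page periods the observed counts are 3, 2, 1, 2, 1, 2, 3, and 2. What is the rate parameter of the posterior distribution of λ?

Total count: 3 + 2 + 1 + 2 + 1 + 2 + 3 + 2 = 16.
Total exposure: 8 pages.
By Gamma–Poisson conjugacy, the posterior is Gamma(α + Σx, β + Σt) = Gamma(24 + 16, 1 + 8) = Gamma(40, 9).

9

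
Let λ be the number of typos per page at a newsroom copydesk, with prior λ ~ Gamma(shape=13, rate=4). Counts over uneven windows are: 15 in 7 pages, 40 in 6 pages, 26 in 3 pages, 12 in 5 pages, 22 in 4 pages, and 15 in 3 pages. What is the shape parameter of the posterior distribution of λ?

143

Total count: 15 + 40 + 26 + 12 + 22 + 15 = 130.
Total exposure: 7 + 6 + 3 + 5 + 4 + 3 = 28 pages.
Gamma(α, β) with Poisson data over total exposure Σt gives posterior Gamma(α+Σx, β+Σt) = Gamma(143, 32).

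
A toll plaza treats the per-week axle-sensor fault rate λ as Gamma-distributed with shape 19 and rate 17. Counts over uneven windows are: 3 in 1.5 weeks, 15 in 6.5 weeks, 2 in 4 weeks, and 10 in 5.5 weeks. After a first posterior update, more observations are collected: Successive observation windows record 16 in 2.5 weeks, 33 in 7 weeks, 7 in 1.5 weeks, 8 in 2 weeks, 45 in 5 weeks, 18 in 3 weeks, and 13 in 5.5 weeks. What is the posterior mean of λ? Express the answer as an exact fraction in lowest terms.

Total count: 3 + 15 + 2 + 10 = 30.
Total exposure: 1.5 + 6.5 + 4 + 5.5 = 17.5 weeks.
After the first batch: Gamma(19 + 30, 17 + 17.5) = Gamma(49, 69/2).
Total count: 16 + 33 + 7 + 8 + 45 + 18 + 13 = 140.
Total exposure: 2.5 + 7 + 1.5 + 2 + 5 + 3 + 5.5 = 26.5 weeks.
After the second batch: Gamma(49 + 140, 69/2 + 26.5) = Gamma(189, 61).
Posterior mean = α'/β' = 189/61.

189/61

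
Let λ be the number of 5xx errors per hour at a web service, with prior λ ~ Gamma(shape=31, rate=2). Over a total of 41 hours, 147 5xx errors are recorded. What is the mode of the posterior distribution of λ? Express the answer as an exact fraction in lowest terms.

Total count 147 over total exposure 41 hours.
Gamma(α, β) with Poisson data over total exposure Σt gives posterior Gamma(α+Σx, β+Σt) = Gamma(178, 43).
Posterior mode = (α'−1)/β' = 177/43.

177/43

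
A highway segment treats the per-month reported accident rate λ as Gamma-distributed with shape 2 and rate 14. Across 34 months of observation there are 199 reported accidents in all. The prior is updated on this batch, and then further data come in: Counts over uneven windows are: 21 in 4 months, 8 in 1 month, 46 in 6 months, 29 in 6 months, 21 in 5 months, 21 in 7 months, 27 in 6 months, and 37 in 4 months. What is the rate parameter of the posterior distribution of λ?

87

Total count 199 over total exposure 34 months.
After the first batch: Gamma(2 + 199, 14 + 34) = Gamma(201, 48).
Total count: 21 + 8 + 46 + 29 + 21 + 21 + 27 + 37 = 210.
Total exposure: 4 + 1 + 6 + 6 + 5 + 7 + 6 + 4 = 39 months.
After the second batch: Gamma(201 + 210, 48 + 39) = Gamma(411, 87).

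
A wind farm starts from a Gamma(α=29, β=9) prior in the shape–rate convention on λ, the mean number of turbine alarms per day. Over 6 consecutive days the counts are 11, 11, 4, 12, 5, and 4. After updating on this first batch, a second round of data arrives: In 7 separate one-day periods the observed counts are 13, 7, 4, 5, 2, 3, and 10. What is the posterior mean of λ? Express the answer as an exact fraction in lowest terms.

Total count: 11 + 11 + 4 + 12 + 5 + 4 = 47.
Total exposure: 6 days.
After the first batch: Gamma(29 + 47, 9 + 6) = Gamma(76, 15).
Total count: 13 + 7 + 4 + 5 + 2 + 3 + 10 = 44.
Total exposure: 7 days.
After the second batch: Gamma(76 + 44, 15 + 7) = Gamma(120, 22).
Posterior mean = α'/β' = 120/22 = 60/11.

60/11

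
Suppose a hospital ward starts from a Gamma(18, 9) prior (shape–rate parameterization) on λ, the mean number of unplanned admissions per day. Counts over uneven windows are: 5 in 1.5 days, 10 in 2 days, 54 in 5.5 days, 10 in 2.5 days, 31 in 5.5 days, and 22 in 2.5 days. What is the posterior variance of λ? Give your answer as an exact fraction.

200/1083

Total count: 5 + 10 + 54 + 10 + 31 + 22 = 132.
Total exposure: 1.5 + 2 + 5.5 + 2.5 + 5.5 + 2.5 = 19.5 days.
Conjugate update: add total count to the shape and total exposure to the rate, giving Gamma(150, 57/2).
Posterior variance = α'/β'² = 150/(3249/4) = 200/1083.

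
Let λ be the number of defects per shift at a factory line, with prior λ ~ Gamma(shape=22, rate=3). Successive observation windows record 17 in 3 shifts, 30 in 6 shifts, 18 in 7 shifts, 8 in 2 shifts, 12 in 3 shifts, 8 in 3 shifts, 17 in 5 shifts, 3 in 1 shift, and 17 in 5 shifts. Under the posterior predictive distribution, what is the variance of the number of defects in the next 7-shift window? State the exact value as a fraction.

Total count: 17 + 30 + 18 + 8 + 12 + 8 + 17 + 3 + 17 = 130.
Total exposure: 3 + 6 + 7 + 2 + 3 + 3 + 5 + 1 + 5 = 35 shifts.
By Gamma–Poisson conjugacy, the posterior is Gamma(α + Σx, β + Σt) = Gamma(22 + 130, 3 + 35) = Gamma(152, 38).
The posterior predictive for a window of length T is Negative Binomial with variance T·α'·(β'+T)/β'² = 7·152·45/1444 = 630/19.

630/19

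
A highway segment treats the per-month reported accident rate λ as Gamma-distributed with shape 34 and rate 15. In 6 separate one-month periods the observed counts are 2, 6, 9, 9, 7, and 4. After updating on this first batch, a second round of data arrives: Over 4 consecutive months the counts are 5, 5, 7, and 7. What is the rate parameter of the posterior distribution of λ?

25

Total count: 2 + 6 + 9 + 9 + 7 + 4 = 37.
Total exposure: 6 months.
After the first batch: Gamma(34 + 37, 15 + 6) = Gamma(71, 21).
Total count: 5 + 5 + 7 + 7 = 24.
Total exposure: 4 months.
After the second batch: Gamma(71 + 24, 21 + 4) = Gamma(95, 25).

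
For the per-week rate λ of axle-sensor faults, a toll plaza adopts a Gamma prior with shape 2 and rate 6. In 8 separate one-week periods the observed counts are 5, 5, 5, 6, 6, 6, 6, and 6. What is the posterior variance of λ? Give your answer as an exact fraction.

47/196

Total count: 5 + 5 + 5 + 6 + 6 + 6 + 6 + 6 = 45.
Total exposure: 8 weeks.
The Gamma prior is conjugate for the Poisson rate, so λ | data ~ Gamma(2+45, 6+8) = Gamma(47, 14).
Posterior variance = α'/β'² = 47/196.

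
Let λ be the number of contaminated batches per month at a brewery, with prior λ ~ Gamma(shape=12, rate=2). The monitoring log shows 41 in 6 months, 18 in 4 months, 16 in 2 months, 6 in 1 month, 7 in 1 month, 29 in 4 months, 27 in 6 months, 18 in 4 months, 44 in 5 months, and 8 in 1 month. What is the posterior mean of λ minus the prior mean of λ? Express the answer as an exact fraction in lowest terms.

5/18

Total count: 41 + 18 + 16 + 6 + 7 + 29 + 27 + 18 + 44 + 8 = 214.
Total exposure: 6 + 4 + 2 + 1 + 1 + 4 + 6 + 4 + 5 + 1 = 34 months.
By Gamma–Poisson conjugacy, the posterior is Gamma(α + Σx, β + Σt) = Gamma(12 + 214, 2 + 34) = Gamma(226, 36).
Posterior mean = 226/36 = 113/18; prior mean = 12/2 = 6. Difference = 113/18 − 6 = 5/18.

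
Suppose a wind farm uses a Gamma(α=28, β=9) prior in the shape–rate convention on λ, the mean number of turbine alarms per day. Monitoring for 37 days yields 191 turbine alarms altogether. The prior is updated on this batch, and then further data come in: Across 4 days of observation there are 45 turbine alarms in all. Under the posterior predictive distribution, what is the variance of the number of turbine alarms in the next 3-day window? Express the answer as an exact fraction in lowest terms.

10494/625

Total count 191 over total exposure 37 days.
After the first batch: Gamma(28 + 191, 9 + 37) = Gamma(219, 46).
Total count 45 over total exposure 4 days.
After the second batch: Gamma(219 + 45, 46 + 4) = Gamma(264, 50).
The posterior predictive for a window of length T is Negative Binomial with variance T·α'·(β'+T)/β'² = 3·264·53/2500 = 10494/625.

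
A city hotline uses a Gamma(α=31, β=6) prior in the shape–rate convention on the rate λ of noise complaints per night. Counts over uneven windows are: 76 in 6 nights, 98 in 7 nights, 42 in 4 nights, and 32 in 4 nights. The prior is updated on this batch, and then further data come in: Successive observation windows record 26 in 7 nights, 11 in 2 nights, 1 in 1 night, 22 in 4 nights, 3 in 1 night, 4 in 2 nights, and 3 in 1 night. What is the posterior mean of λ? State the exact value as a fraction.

Total count: 76 + 98 + 42 + 32 = 248.
Total exposure: 6 + 7 + 4 + 4 = 21 nights.
After the first batch: Gamma(31 + 248, 6 + 21) = Gamma(279, 27).
Total count: 26 + 11 + 1 + 22 + 3 + 4 + 3 = 70.
Total exposure: 7 + 2 + 1 + 4 + 1 + 2 + 1 = 18 nights.
After the second batch: Gamma(279 + 70, 27 + 18) = Gamma(349, 45).
Posterior mean = α'/β' = 349/45.

349/45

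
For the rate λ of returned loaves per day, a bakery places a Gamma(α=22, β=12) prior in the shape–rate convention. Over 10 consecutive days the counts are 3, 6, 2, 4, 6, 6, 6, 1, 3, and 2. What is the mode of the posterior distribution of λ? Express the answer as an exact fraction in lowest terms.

Total count: 3 + 6 + 2 + 4 + 6 + 6 + 6 + 1 + 3 + 2 = 39.
Total exposure: 10 days.
By Gamma–Poisson conjugacy, the posterior is Gamma(α + Σx, β + Σt) = Gamma(22 + 39, 12 + 10) = Gamma(61, 22).
Posterior mode = (α'−1)/β' = 60/22 = 30/11.

30/11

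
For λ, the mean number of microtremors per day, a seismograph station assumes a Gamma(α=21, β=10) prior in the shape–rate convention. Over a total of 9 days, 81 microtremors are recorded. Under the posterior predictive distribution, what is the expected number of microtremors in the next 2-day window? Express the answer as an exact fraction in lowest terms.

Total count 81 over total exposure 9 days.
By Gamma–Poisson conjugacy, the posterior is Gamma(α + Σx, β + Σt) = Gamma(21 + 81, 10 + 9) = Gamma(102, 19).
Predictive mean over a 2-day window = T·E[λ|data] = 2·102/19 = 204/19.

204/19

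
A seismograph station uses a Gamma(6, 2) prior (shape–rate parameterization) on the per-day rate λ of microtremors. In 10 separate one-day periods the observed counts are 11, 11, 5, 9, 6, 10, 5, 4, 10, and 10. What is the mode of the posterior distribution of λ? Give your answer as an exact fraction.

Total count: 11 + 11 + 5 + 9 + 6 + 10 + 5 + 4 + 10 + 10 = 81.
Total exposure: 10 days.
The Gamma prior is conjugate for the Poisson rate, so λ | data ~ Gamma(6+81, 2+10) = Gamma(87, 12).
Posterior mode = (α'−1)/β' = 86/12 = 43/6.

43/6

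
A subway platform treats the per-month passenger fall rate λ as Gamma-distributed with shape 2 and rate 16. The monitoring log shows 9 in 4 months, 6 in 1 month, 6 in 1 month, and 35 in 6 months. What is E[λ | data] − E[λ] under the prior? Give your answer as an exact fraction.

Total count: 9 + 6 + 6 + 35 = 56.
Total exposure: 4 + 1 + 1 + 6 = 12 months.
Gamma(α, β) with Poisson data over total exposure Σt gives posterior Gamma(α+Σx, β+Σt) = Gamma(58, 28).
Posterior mean = 58/28 = 29/14; prior mean = 2/16 = 1/8. Difference = 29/14 − 1/8 = 109/56.

109/56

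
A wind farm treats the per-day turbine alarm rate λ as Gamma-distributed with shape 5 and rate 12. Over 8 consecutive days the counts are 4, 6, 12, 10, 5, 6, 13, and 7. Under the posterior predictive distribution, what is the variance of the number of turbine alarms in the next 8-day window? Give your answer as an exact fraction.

952/25

Total count: 4 + 6 + 12 + 10 + 5 + 6 + 13 + 7 = 63.
Total exposure: 8 days.
Gamma(α, β) with Poisson data over total exposure Σt gives posterior Gamma(α+Σx, β+Σt) = Gamma(68, 20).
The posterior predictive for a window of length T is Negative Binomial with variance T·α'·(β'+T)/β'² = 8·68·28/400 = 952/25.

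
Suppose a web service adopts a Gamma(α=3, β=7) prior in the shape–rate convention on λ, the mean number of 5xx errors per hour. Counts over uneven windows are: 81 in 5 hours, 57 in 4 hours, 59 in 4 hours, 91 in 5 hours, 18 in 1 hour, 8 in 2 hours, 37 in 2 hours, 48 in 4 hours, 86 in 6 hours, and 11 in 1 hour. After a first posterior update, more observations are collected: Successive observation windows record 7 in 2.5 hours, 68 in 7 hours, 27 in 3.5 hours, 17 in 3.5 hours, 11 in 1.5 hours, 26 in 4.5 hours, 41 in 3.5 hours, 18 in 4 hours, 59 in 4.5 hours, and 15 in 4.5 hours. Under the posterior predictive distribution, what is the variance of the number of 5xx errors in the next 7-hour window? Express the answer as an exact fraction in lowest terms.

Total count: 81 + 57 + 59 + 91 + 18 + 8 + 37 + 48 + 86 + 11 = 496.
Total exposure: 5 + 4 + 4 + 5 + 1 + 2 + 2 + 4 + 6 + 1 = 34 hours.
After the first batch: Gamma(3 + 496, 7 + 34) = Gamma(499, 41).
Total count: 7 + 68 + 27 + 17 + 11 + 26 + 41 + 18 + 59 + 15 = 289.
Total exposure: 2.5 + 7 + 3.5 + 3.5 + 1.5 + 4.5 + 3.5 + 4 + 4.5 + 4.5 = 39 hours.
After the second batch: Gamma(499 + 289, 41 + 39) = Gamma(788, 80).
The posterior predictive for a window of length T is Negative Binomial with variance T·α'·(β'+T)/β'² = 7·788·87/6400 = 119973/1600.

119973/1600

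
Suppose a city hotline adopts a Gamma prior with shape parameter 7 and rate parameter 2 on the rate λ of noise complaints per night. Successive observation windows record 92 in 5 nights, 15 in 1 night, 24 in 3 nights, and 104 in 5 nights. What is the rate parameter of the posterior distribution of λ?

Total count: 92 + 15 + 24 + 104 = 235.
Total exposure: 5 + 1 + 3 + 5 = 14 nights.
Posterior: α' = 7 + 235 = 242, β' = 2 + 14 = 16.

16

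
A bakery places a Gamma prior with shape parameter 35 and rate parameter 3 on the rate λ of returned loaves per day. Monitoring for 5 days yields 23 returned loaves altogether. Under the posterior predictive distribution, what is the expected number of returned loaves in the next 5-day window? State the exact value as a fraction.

Total count 23 over total exposure 5 days.
The Gamma prior is conjugate for the Poisson rate, so λ | data ~ Gamma(35+23, 3+5) = Gamma(58, 8).
Predictive mean over a 5-day window = T·E[λ|data] = 5·58/8 = 145/4.

145/4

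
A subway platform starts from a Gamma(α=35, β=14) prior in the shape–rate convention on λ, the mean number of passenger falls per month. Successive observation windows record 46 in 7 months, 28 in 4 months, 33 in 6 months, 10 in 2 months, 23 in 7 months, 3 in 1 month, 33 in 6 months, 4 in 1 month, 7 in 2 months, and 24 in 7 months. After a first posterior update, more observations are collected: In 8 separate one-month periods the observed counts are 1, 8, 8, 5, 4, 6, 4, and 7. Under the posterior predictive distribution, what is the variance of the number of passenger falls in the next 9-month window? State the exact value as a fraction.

Total count: 46 + 28 + 33 + 10 + 23 + 3 + 33 + 4 + 7 + 24 = 211.
Total exposure: 7 + 4 + 6 + 2 + 7 + 1 + 6 + 1 + 2 + 7 = 43 months.
After the first batch: Gamma(35 + 211, 14 + 43) = Gamma(246, 57).
Total count: 1 + 8 + 8 + 5 + 4 + 6 + 4 + 7 = 43.
Total exposure: 8 months.
After the second batch: Gamma(246 + 43, 57 + 8) = Gamma(289, 65).
The posterior predictive for a window of length T is Negative Binomial with variance T·α'·(β'+T)/β'² = 9·289·74/4225 = 192474/4225.

192474/4225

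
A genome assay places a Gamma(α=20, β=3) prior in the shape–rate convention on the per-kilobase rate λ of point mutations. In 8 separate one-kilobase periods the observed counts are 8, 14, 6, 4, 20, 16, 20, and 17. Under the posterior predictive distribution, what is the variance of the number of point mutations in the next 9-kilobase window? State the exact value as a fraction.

Total count: 8 + 14 + 6 + 4 + 20 + 16 + 20 + 17 = 105.
Total exposure: 8 kilobases.
The Gamma prior is conjugate for the Poisson rate, so λ | data ~ Gamma(20+105, 3+8) = Gamma(125, 11).
The posterior predictive for a window of length T is Negative Binomial with variance T·α'·(β'+T)/β'² = 9·125·20/121 = 22500/121.

22500/121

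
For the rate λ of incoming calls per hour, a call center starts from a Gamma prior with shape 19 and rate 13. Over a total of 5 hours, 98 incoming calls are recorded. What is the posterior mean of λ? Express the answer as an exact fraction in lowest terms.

Total count 98 over total exposure 5 hours.
Posterior: α' = 19 + 98 = 117, β' = 13 + 5 = 18.
Posterior mean = α'/β' = 117/18 = 13/2.

13/2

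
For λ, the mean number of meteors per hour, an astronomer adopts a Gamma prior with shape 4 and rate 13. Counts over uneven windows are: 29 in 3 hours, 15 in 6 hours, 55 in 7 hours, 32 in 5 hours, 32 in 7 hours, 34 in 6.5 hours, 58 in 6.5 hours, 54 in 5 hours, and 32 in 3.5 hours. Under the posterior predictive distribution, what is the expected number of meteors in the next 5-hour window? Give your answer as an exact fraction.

138/5

Total count: 29 + 15 + 55 + 32 + 32 + 34 + 58 + 54 + 32 = 341.
Total exposure: 3 + 6 + 7 + 5 + 7 + 6.5 + 6.5 + 5 + 3.5 = 49.5 hours.
By Gamma–Poisson conjugacy, the posterior is Gamma(α + Σx, β + Σt) = Gamma(4 + 341, 13 + 49.5) = Gamma(345, 125/2).
Predictive mean over a 5-hour window = T·E[λ|data] = 5·345/(125/2) = 138/5.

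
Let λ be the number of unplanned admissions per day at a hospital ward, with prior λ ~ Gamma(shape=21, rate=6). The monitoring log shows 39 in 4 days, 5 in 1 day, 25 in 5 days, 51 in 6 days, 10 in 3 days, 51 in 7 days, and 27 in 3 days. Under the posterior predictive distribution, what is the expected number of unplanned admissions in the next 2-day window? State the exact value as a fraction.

458/35

Total count: 39 + 5 + 25 + 51 + 10 + 51 + 27 = 208.
Total exposure: 4 + 1 + 5 + 6 + 3 + 7 + 3 = 29 days.
By Gamma–Poisson conjugacy, the posterior is Gamma(α + Σx, β + Σt) = Gamma(21 + 208, 6 + 29) = Gamma(229, 35).
Predictive mean over a 2-day window = T·E[λ|data] = 2·229/35 = 458/35.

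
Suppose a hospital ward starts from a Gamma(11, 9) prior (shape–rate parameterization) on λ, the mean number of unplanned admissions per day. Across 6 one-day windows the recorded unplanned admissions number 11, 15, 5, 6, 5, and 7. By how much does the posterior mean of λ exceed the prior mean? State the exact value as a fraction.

Total count: 11 + 15 + 5 + 6 + 5 + 7 = 49.
Total exposure: 6 days.
Posterior: α' = 11 + 49 = 60, β' = 9 + 6 = 15.
Posterior mean = 60/15 = 4; prior mean = 11/9 = 11/9. Difference = 4 − 11/9 = 25/9.

25/9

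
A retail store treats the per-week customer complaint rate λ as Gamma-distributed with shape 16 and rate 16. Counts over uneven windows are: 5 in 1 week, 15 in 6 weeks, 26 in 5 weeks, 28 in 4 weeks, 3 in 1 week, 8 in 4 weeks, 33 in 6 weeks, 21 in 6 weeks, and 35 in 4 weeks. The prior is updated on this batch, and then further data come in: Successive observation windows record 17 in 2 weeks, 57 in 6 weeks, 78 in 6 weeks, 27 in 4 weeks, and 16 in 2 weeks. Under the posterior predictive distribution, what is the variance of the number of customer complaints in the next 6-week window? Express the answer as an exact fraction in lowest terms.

Total count: 5 + 15 + 26 + 28 + 3 + 8 + 33 + 21 + 35 = 174.
Total exposure: 1 + 6 + 5 + 4 + 1 + 4 + 6 + 6 + 4 = 37 weeks.
After the first batch: Gamma(16 + 174, 16 + 37) = Gamma(190, 53).
Total count: 17 + 57 + 78 + 27 + 16 = 195.
Total exposure: 2 + 6 + 6 + 4 + 2 = 20 weeks.
After the second batch: Gamma(190 + 195, 53 + 20) = Gamma(385, 73).
The posterior predictive for a window of length T is Negative Binomial with variance T·α'·(β'+T)/β'² = 6·385·79/5329 = 182490/5329.

182490/5329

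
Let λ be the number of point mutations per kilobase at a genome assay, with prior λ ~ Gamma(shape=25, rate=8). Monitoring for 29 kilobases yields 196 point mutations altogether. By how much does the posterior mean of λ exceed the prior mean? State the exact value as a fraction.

843/296

Total count 196 over total exposure 29 kilobases.
The Gamma prior is conjugate for the Poisson rate, so λ | data ~ Gamma(25+196, 8+29) = Gamma(221, 37).
Posterior mean = 221/37 = 221/37; prior mean = 25/8 = 25/8. Difference = 221/37 − 25/8 = 843/296.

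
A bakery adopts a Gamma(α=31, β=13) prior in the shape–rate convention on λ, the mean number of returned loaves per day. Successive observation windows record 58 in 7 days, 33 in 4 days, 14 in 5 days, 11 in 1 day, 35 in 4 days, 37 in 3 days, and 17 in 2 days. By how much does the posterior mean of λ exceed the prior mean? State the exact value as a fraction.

Total count: 58 + 33 + 14 + 11 + 35 + 37 + 17 = 205.
Total exposure: 7 + 4 + 5 + 1 + 4 + 3 + 2 = 26 days.
Posterior: α' = 31 + 205 = 236, β' = 13 + 26 = 39.
Posterior mean = 236/39 = 236/39; prior mean = 31/13 = 31/13. Difference = 236/39 − 31/13 = 11/3.

11/3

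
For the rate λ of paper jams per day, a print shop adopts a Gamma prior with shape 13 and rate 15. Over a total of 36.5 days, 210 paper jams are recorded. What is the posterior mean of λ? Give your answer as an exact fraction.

Total count 210 over total exposure 36.5 days.
Conjugate update: add total count to the shape and total exposure to the rate, giving Gamma(223, 103/2).
Posterior mean = α'/β' = 223/(103/2) = 446/103.

446/103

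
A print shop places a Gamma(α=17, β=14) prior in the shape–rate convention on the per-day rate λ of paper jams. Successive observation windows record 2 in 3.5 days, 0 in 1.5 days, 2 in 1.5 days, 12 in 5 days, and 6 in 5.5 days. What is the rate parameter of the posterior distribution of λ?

31

Total count: 2 + 0 + 2 + 12 + 6 = 22.
Total exposure: 3.5 + 1.5 + 1.5 + 5 + 5.5 = 17 days.
Posterior: α' = 17 + 22 = 39, β' = 14 + 17 = 31.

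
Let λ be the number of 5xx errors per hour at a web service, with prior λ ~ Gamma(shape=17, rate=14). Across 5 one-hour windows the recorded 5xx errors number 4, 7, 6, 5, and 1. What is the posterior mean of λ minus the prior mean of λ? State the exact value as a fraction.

Total count: 4 + 7 + 6 + 5 + 1 = 23.
Total exposure: 5 hours.
Conjugate update: add total count to the shape and total exposure to the rate, giving Gamma(40, 19).
Posterior mean = 40/19 = 40/19; prior mean = 17/14 = 17/14. Difference = 40/19 − 17/14 = 237/266.

237/266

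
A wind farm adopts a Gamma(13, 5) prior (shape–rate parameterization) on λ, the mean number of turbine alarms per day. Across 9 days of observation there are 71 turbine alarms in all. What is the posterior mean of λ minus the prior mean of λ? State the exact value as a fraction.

17/5

Total count 71 over total exposure 9 days.
Conjugate update: add total count to the shape and total exposure to the rate, giving Gamma(84, 14).
Posterior mean = 84/14 = 6; prior mean = 13/5 = 13/5. Difference = 6 − 13/5 = 17/5.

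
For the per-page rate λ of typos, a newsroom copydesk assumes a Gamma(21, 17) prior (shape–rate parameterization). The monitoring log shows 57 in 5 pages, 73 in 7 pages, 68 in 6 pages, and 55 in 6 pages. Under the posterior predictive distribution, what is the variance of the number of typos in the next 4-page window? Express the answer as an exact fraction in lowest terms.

49320/1681

Total count: 57 + 73 + 68 + 55 = 253.
Total exposure: 5 + 7 + 6 + 6 = 24 pages.
The Gamma prior is conjugate for the Poisson rate, so λ | data ~ Gamma(21+253, 17+24) = Gamma(274, 41).
The posterior predictive for a window of length T is Negative Binomial with variance T·α'·(β'+T)/β'² = 4·274·45/1681 = 49320/1681.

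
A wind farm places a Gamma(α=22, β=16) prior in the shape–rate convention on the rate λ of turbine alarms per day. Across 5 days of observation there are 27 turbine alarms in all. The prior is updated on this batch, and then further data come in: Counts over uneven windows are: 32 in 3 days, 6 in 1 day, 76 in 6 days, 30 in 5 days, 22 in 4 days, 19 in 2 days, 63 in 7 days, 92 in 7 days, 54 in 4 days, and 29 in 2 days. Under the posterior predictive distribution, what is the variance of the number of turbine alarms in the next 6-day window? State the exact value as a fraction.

Total count 27 over total exposure 5 days.
After the first batch: Gamma(22 + 27, 16 + 5) = Gamma(49, 21).
Total count: 32 + 6 + 76 + 30 + 22 + 19 + 63 + 92 + 54 + 29 = 423.
Total exposure: 3 + 1 + 6 + 5 + 4 + 2 + 7 + 7 + 4 + 2 = 41 days.
After the second batch: Gamma(49 + 423, 21 + 41) = Gamma(472, 62).
The posterior predictive for a window of length T is Negative Binomial with variance T·α'·(β'+T)/β'² = 6·472·68/3844 = 48144/961.

48144/961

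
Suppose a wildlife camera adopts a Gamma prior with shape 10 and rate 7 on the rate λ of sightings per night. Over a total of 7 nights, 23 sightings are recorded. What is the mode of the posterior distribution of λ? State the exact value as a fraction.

16/7

Total count 23 over total exposure 7 nights.
By Gamma–Poisson conjugacy, the posterior is Gamma(α + Σx, β + Σt) = Gamma(10 + 23, 7 + 7) = Gamma(33, 14).
Posterior mode = (α'−1)/β' = 32/14 = 16/7.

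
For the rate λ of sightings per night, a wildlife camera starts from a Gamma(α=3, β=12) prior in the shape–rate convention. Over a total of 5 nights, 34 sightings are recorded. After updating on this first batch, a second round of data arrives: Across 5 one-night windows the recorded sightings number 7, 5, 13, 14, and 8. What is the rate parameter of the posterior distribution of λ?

22

Total count 34 over total exposure 5 nights.
After the first batch: Gamma(3 + 34, 12 + 5) = Gamma(37, 17).
Total count: 7 + 5 + 13 + 14 + 8 = 47.
Total exposure: 5 nights.
After the second batch: Gamma(37 + 47, 17 + 5) = Gamma(84, 22).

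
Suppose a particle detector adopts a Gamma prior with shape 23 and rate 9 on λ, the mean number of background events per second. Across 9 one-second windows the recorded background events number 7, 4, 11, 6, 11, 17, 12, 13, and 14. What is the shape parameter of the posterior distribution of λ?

118

Total count: 7 + 4 + 11 + 6 + 11 + 17 + 12 + 13 + 14 = 95.
Total exposure: 9 seconds.
Posterior: α' = 23 + 95 = 118, β' = 9 + 9 = 18.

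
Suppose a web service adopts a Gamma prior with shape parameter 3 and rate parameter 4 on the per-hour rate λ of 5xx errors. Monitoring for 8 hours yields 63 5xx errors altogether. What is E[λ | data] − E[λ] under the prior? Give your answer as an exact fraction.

19/4

Total count 63 over total exposure 8 hours.
Posterior: α' = 3 + 63 = 66, β' = 4 + 8 = 12.
Posterior mean = 66/12 = 11/2; prior mean = 3/4 = 3/4. Difference = 11/2 − 3/4 = 19/4.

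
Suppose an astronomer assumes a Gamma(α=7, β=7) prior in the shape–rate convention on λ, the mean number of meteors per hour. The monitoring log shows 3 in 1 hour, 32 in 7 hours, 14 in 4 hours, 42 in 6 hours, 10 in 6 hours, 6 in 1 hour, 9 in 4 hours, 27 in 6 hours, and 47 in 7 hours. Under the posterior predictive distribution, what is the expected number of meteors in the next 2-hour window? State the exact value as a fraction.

Total count: 3 + 32 + 14 + 42 + 10 + 6 + 9 + 27 + 47 = 190.
Total exposure: 1 + 7 + 4 + 6 + 6 + 1 + 4 + 6 + 7 = 42 hours.
Conjugate update: add total count to the shape and total exposure to the rate, giving Gamma(197, 49).
Predictive mean over a 2-hour window = T·E[λ|data] = 2·197/49 = 394/49.

394/49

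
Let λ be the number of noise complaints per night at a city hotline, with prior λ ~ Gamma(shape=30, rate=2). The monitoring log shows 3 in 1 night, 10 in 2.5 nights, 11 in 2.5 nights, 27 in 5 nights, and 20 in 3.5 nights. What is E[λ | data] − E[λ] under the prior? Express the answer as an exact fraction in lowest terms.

Total count: 3 + 10 + 11 + 27 + 20 = 71.
Total exposure: 1 + 2.5 + 2.5 + 5 + 3.5 = 14.5 nights.
Conjugate update: add total count to the shape and total exposure to the rate, giving Gamma(101, 33/2).
Posterior mean = 101/(33/2) = 202/33; prior mean = 30/2 = 15. Difference = 202/33 − 15 = -293/33.

-293/33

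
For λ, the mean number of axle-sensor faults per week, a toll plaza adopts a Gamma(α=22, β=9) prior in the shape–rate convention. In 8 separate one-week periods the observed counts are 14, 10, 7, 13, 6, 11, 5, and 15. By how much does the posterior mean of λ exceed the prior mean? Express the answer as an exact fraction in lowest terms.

553/153

Total count: 14 + 10 + 7 + 13 + 6 + 11 + 5 + 15 = 81.
Total exposure: 8 weeks.
Gamma(α, β) with Poisson data over total exposure Σt gives posterior Gamma(α+Σx, β+Σt) = Gamma(103, 17).
Posterior mean = 103/17 = 103/17; prior mean = 22/9 = 22/9. Difference = 103/17 − 22/9 = 553/153.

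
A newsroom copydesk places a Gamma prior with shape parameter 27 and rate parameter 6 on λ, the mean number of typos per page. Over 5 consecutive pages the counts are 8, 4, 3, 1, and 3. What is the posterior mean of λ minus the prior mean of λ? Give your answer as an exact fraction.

Total count: 8 + 4 + 3 + 1 + 3 = 19.
Total exposure: 5 pages.
Conjugate update: add total count to the shape and total exposure to the rate, giving Gamma(46, 11).
Posterior mean = 46/11 = 46/11; prior mean = 27/6 = 9/2. Difference = 46/11 − 9/2 = -7/22.

-7/22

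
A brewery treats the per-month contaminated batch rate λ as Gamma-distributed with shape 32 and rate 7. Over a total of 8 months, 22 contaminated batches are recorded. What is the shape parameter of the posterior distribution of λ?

Total count 22 over total exposure 8 months.
Conjugate update: add total count to the shape and total exposure to the rate, giving Gamma(54, 15).

54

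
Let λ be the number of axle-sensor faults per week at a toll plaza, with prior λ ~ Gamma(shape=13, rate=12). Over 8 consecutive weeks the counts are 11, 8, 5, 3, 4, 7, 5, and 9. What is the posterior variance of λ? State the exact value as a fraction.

13/80

Total count: 11 + 8 + 5 + 3 + 4 + 7 + 5 + 9 = 52.
Total exposure: 8 weeks.
By Gamma–Poisson conjugacy, the posterior is Gamma(α + Σx, β + Σt) = Gamma(13 + 52, 12 + 8) = Gamma(65, 20).
Posterior variance = α'/β'² = 65/400 = 13/80.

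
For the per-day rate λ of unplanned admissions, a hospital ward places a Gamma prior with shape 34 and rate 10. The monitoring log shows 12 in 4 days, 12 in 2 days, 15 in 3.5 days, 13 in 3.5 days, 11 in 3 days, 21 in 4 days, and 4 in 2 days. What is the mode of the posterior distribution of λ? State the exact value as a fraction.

121/32

Total count: 12 + 12 + 15 + 13 + 11 + 21 + 4 = 88.
Total exposure: 4 + 2 + 3.5 + 3.5 + 3 + 4 + 2 = 22 days.
The Gamma prior is conjugate for the Poisson rate, so λ | data ~ Gamma(34+88, 10+22) = Gamma(122, 32).
Posterior mode = (α'−1)/β' = 121/32.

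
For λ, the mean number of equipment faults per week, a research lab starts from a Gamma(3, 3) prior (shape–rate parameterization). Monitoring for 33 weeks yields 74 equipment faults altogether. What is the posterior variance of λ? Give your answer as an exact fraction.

77/1296

Total count 74 over total exposure 33 weeks.
Conjugate update: add total count to the shape and total exposure to the rate, giving Gamma(77, 36).
Posterior variance = α'/β'² = 77/1296.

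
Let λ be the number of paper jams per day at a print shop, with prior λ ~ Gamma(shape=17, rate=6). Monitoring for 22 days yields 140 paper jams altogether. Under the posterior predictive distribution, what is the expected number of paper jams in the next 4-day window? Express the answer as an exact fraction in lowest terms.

Total count 140 over total exposure 22 days.
The Gamma prior is conjugate for the Poisson rate, so λ | data ~ Gamma(17+140, 6+22) = Gamma(157, 28).
Predictive mean over a 4-day window = T·E[λ|data] = 4·157/28 = 157/7.

157/7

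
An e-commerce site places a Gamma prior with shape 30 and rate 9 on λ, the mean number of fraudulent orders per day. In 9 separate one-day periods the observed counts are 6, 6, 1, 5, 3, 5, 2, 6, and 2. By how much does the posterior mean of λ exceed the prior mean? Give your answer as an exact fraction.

Total count: 6 + 6 + 1 + 5 + 3 + 5 + 2 + 6 + 2 = 36.
Total exposure: 9 days.
The Gamma prior is conjugate for the Poisson rate, so λ | data ~ Gamma(30+36, 9+9) = Gamma(66, 18).
Posterior mean = 66/18 = 11/3; prior mean = 30/9 = 10/3. Difference = 11/3 − 10/3 = 1/3.

1/3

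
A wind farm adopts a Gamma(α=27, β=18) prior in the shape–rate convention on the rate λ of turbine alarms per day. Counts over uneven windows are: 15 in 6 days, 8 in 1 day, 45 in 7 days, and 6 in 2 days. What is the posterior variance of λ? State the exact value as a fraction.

Total count: 15 + 8 + 45 + 6 = 74.
Total exposure: 6 + 1 + 7 + 2 = 16 days.
Gamma(α, β) with Poisson data over total exposure Σt gives posterior Gamma(α+Σx, β+Σt) = Gamma(101, 34).
Posterior variance = α'/β'² = 101/1156.

101/1156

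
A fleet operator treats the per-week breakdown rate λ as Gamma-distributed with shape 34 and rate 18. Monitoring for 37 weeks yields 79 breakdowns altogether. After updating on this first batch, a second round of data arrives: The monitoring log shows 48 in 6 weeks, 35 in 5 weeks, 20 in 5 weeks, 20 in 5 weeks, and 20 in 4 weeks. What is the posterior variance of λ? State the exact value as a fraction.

Total count 79 over total exposure 37 weeks.
After the first batch: Gamma(34 + 79, 18 + 37) = Gamma(113, 55).
Total count: 48 + 35 + 20 + 20 + 20 = 143.
Total exposure: 6 + 5 + 5 + 5 + 4 = 25 weeks.
After the second batch: Gamma(113 + 143, 55 + 25) = Gamma(256, 80).
Posterior variance = α'/β'² = 256/6400 = 1/25.

1/25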